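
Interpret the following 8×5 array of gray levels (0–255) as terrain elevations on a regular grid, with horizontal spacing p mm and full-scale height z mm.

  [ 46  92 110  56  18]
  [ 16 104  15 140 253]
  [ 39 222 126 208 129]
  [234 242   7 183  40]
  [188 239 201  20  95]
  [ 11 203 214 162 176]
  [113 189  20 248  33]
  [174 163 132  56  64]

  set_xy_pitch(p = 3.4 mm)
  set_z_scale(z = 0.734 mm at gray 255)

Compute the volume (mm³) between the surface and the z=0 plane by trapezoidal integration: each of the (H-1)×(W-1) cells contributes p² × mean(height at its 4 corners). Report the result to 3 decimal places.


height_mm = gray/255 × 0.734; cell vol = 3.4² × mean(4 corners)
unit = 3.4² × 0.734 / (4×255) = 0.00831867 mm³ per gray-sum
row 0: Σ corner-gray over 4 cells = 1367  → 11.3716
row 1: Σ corner-gray over 4 cells = 2067  → 17.1947
row 2: Σ corner-gray over 4 cells = 2418  → 20.1145
row 3: Σ corner-gray over 4 cells = 2341  → 19.4740
row 4: Σ corner-gray over 4 cells = 2548  → 21.1960
row 5: Σ corner-gray over 4 cells = 2405  → 20.0064
row 6: Σ corner-gray over 4 cells = 2000  → 16.6373
Σ rows: total corner-gray = 15146  → 125.9945 mm³

125.995


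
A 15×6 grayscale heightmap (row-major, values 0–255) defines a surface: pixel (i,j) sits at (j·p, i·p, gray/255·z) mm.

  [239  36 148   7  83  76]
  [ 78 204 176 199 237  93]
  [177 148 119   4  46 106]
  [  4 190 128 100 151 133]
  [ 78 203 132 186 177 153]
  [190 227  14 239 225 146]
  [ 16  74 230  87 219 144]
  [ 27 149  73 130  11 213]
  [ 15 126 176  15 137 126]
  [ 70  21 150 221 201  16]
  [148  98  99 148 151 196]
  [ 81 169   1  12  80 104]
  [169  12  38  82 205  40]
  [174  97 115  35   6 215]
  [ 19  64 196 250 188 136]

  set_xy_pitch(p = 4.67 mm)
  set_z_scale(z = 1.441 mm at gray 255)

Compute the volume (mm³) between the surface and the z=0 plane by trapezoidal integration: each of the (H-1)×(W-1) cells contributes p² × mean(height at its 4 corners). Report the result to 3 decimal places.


height_mm = gray/255 × 1.441; cell vol = 4.67² × mean(4 corners)
unit = 4.67² × 1.441 / (4×255) = 0.0308104 mm³ per gray-sum
row 0: Σ corner-gray over 5 cells = 2666  → 82.1406
row 1: Σ corner-gray over 5 cells = 2720  → 83.8043
row 2: Σ corner-gray over 5 cells = 2192  → 67.5364
row 3: Σ corner-gray over 5 cells = 2902  → 89.4118
row 4: Σ corner-gray over 5 cells = 3373  → 103.9235
row 5: Σ corner-gray over 5 cells = 3126  → 96.3134
row 6: Σ corner-gray over 5 cells = 2346  → 72.2812
row 7: Σ corner-gray over 5 cells = 2015  → 62.0830
row 8: Σ corner-gray over 5 cells = 2321  → 71.5110
row 9: Σ corner-gray over 5 cells = 2608  → 80.3536
row 10: Σ corner-gray over 5 cells = 2045  → 63.0073
row 11: Σ corner-gray over 5 cells = 1592  → 49.0502
row 12: Σ corner-gray over 5 cells = 1778  → 54.7809
row 13: Σ corner-gray over 5 cells = 2446  → 75.3623
Σ rows: total corner-gray = 34130  → 1051.5595 mm³

1051.560


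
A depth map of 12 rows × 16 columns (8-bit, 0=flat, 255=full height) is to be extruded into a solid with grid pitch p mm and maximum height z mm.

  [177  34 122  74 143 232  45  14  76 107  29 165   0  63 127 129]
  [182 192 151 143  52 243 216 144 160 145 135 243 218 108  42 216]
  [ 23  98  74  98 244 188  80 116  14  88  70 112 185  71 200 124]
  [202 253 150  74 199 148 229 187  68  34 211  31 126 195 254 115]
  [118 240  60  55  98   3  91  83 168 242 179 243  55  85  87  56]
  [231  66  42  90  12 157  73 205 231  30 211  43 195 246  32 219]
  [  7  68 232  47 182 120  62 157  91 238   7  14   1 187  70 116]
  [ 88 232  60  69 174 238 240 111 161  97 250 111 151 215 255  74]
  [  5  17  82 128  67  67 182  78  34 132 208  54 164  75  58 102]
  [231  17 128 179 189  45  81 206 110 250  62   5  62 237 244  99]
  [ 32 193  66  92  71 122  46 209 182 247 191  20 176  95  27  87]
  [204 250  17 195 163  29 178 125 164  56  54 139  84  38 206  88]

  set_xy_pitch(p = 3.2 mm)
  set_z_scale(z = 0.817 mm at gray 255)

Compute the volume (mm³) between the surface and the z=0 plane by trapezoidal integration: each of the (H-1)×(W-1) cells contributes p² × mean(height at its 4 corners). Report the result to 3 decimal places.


683.279

height_mm = gray/255 × 0.817; cell vol = 3.2² × mean(4 corners)
unit = 3.2² × 0.817 / (4×255) = 0.00820204 mm³ per gray-sum
row 0: Σ corner-gray over 15 cells = 7550  → 61.9254
row 1: Σ corner-gray over 15 cells = 8205  → 67.2977
row 2: Σ corner-gray over 15 cells = 8058  → 66.0920
row 3: Σ corner-gray over 15 cells = 8187  → 67.1501
row 4: Σ corner-gray over 15 cells = 7268  → 59.6124
row 5: Σ corner-gray over 15 cells = 6791  → 55.7000
row 6: Σ corner-gray over 15 cells = 7965  → 65.3292
row 7: Σ corner-gray over 15 cells = 7689  → 63.0655
row 8: Σ corner-gray over 15 cells = 6759  → 55.4376
row 9: Σ corner-gray over 15 cells = 7553  → 61.9500
row 10: Σ corner-gray over 15 cells = 7281  → 59.7190
Σ rows: total corner-gray = 83306  → 683.2791 mm³


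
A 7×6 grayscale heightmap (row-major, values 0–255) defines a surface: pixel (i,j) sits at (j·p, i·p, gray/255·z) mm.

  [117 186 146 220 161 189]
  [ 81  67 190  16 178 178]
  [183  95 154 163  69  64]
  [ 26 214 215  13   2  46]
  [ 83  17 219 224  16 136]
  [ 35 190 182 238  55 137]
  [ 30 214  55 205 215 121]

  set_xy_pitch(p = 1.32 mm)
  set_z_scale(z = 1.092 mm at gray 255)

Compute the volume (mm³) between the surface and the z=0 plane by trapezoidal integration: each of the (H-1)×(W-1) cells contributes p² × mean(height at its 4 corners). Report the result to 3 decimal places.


28.479

height_mm = gray/255 × 1.092; cell vol = 1.32² × mean(4 corners)
unit = 1.32² × 1.092 / (4×255) = 0.00186539 mm³ per gray-sum
row 0: Σ corner-gray over 5 cells = 2893  → 5.3966
row 1: Σ corner-gray over 5 cells = 2370  → 4.4210
row 2: Σ corner-gray over 5 cells = 2169  → 4.0460
row 3: Σ corner-gray over 5 cells = 2131  → 3.9752
row 4: Σ corner-gray over 5 cells = 2673  → 4.9862
row 5: Σ corner-gray over 5 cells = 3031  → 5.6540
Σ rows: total corner-gray = 15267  → 28.4790 mm³


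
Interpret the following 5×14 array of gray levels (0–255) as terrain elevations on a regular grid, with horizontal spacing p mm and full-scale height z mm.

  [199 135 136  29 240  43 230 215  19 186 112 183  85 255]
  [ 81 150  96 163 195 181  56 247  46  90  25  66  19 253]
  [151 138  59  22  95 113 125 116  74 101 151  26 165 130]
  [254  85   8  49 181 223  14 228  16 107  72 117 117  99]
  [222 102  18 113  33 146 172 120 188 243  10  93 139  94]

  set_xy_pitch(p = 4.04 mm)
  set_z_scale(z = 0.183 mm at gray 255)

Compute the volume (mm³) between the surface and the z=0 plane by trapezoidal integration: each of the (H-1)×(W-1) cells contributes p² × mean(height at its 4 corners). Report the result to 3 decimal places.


height_mm = gray/255 × 0.183; cell vol = 4.04² × mean(4 corners)
unit = 4.04² × 0.183 / (4×255) = 0.00292829 mm³ per gray-sum
row 0: Σ corner-gray over 13 cells = 6682  → 19.5668
row 1: Σ corner-gray over 13 cells = 5653  → 16.5536
row 2: Σ corner-gray over 13 cells = 5438  → 15.9240
row 3: Σ corner-gray over 13 cells = 5857  → 17.1510
Σ rows: total corner-gray = 23630  → 69.1954 mm³

69.195


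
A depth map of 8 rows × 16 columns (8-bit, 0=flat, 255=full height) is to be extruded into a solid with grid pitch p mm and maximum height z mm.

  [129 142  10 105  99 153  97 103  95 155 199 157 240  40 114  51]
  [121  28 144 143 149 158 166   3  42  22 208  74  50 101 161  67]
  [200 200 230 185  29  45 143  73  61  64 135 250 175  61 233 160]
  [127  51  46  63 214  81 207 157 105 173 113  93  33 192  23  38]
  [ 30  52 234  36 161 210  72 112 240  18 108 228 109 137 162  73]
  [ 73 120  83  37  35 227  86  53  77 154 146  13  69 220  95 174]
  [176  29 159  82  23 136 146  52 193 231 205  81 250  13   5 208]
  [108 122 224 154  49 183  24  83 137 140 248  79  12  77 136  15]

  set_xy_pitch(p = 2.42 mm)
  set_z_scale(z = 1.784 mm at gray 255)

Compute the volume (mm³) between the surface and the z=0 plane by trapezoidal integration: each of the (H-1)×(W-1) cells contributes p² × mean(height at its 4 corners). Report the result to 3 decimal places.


height_mm = gray/255 × 1.784; cell vol = 2.42² × mean(4 corners)
unit = 2.42² × 1.784 / (4×255) = 0.010243 mm³ per gray-sum
row 0: Σ corner-gray over 15 cells = 6684  → 68.4639
row 1: Σ corner-gray over 15 cells = 7214  → 73.8927
row 2: Σ corner-gray over 15 cells = 7395  → 75.7467
row 3: Σ corner-gray over 15 cells = 7128  → 73.0118
row 4: Σ corner-gray over 15 cells = 6938  → 71.0656
row 5: Σ corner-gray over 15 cells = 6671  → 68.3308
row 6: Σ corner-gray over 15 cells = 7053  → 72.2436
Σ rows: total corner-gray = 49083  → 502.7551 mm³

502.755


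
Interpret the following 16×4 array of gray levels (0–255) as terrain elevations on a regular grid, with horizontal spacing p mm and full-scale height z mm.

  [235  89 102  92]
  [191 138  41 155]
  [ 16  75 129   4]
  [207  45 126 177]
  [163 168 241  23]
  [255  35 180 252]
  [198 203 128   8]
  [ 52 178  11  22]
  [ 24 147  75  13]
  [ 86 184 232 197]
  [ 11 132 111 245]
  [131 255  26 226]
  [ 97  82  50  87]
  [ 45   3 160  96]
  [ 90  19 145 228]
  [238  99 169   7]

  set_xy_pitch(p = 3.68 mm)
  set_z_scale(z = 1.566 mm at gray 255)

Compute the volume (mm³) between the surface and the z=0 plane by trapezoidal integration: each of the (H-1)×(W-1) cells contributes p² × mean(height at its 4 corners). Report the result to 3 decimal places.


444.191

height_mm = gray/255 × 1.566; cell vol = 3.68² × mean(4 corners)
unit = 3.68² × 1.566 / (4×255) = 0.0207916 mm³ per gray-sum
row 0: Σ corner-gray over 3 cells = 1413  → 29.3785
row 1: Σ corner-gray over 3 cells = 1132  → 23.5361
row 2: Σ corner-gray over 3 cells = 1154  → 23.9935
row 3: Σ corner-gray over 3 cells = 1730  → 35.9694
row 4: Σ corner-gray over 3 cells = 1941  → 40.3564
row 5: Σ corner-gray over 3 cells = 1805  → 37.5288
row 6: Σ corner-gray over 3 cells = 1320  → 27.4449
row 7: Σ corner-gray over 3 cells = 933  → 19.3985
row 8: Σ corner-gray over 3 cells = 1596  → 33.1833
row 9: Σ corner-gray over 3 cells = 1857  → 38.6099
row 10: Σ corner-gray over 3 cells = 1661  → 34.5348
row 11: Σ corner-gray over 3 cells = 1367  → 28.4221
row 12: Σ corner-gray over 3 cells = 915  → 19.0243
row 13: Σ corner-gray over 3 cells = 1113  → 23.1410
row 14: Σ corner-gray over 3 cells = 1427  → 29.6696
Σ rows: total corner-gray = 21364  → 444.1910 mm³


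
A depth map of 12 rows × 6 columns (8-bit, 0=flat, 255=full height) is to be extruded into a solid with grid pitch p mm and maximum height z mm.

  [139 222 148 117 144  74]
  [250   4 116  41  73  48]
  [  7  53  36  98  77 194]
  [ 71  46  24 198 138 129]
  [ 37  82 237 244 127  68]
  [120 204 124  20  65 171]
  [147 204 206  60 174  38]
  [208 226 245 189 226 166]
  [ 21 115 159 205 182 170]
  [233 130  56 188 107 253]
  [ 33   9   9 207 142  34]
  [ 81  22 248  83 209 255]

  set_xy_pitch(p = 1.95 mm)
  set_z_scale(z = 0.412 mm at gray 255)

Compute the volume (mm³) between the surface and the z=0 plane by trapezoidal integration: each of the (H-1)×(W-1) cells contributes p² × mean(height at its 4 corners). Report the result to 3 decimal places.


height_mm = gray/255 × 0.412; cell vol = 1.95² × mean(4 corners)
unit = 1.95² × 0.412 / (4×255) = 0.00153591 mm³ per gray-sum
row 0: Σ corner-gray over 5 cells = 2241  → 3.4420
row 1: Σ corner-gray over 5 cells = 1495  → 2.2962
row 2: Σ corner-gray over 5 cells = 1741  → 2.6740
row 3: Σ corner-gray over 5 cells = 2497  → 3.8352
row 4: Σ corner-gray over 5 cells = 2602  → 3.9964
row 5: Σ corner-gray over 5 cells = 2590  → 3.9780
row 6: Σ corner-gray over 5 cells = 3619  → 5.5585
row 7: Σ corner-gray over 5 cells = 3659  → 5.6199
row 8: Σ corner-gray over 5 cells = 2961  → 4.5478
row 9: Σ corner-gray over 5 cells = 2249  → 3.4543
row 10: Σ corner-gray over 5 cells = 2261  → 3.4727
Σ rows: total corner-gray = 27915  → 42.8750 mm³

42.875


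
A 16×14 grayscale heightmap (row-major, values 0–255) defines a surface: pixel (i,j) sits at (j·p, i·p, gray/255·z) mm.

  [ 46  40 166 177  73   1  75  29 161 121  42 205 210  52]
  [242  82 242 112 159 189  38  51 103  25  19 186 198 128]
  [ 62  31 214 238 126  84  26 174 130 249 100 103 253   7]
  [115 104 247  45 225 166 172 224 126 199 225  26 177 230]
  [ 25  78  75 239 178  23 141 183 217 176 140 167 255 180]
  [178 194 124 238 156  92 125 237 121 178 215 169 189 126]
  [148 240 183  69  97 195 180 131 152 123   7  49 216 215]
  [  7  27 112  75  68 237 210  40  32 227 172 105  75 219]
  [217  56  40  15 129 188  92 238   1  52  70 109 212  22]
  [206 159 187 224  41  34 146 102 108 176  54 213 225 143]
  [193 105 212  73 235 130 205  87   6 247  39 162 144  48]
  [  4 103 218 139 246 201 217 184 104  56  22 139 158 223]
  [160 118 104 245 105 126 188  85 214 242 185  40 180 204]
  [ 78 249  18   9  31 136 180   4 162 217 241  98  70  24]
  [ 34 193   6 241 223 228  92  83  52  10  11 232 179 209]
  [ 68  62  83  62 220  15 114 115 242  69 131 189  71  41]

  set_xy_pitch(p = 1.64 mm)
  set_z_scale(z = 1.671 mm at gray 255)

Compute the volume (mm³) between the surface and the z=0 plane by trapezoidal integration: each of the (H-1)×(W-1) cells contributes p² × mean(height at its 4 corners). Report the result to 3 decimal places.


463.739

height_mm = gray/255 × 1.671; cell vol = 1.64² × mean(4 corners)
unit = 1.64² × 1.671 / (4×255) = 0.0044062 mm³ per gray-sum
row 0: Σ corner-gray over 13 cells = 5876  → 25.8908
row 1: Σ corner-gray over 13 cells = 6703  → 29.5347
row 2: Σ corner-gray over 13 cells = 7742  → 34.1128
row 3: Σ corner-gray over 13 cells = 8166  → 35.9810
row 4: Σ corner-gray over 13 cells = 8329  → 36.6992
row 5: Σ corner-gray over 13 cells = 8027  → 35.3685
row 6: Σ corner-gray over 13 cells = 6633  → 29.2263
row 7: Σ corner-gray over 13 cells = 5629  → 24.8025
row 8: Σ corner-gray over 13 cells = 6330  → 27.8912
row 9: Σ corner-gray over 13 cells = 7218  → 31.8039
row 10: Σ corner-gray over 13 cells = 7332  → 32.3062
row 11: Σ corner-gray over 13 cells = 7829  → 34.4961
row 12: Σ corner-gray over 13 cells = 6960  → 30.6671
row 13: Σ corner-gray over 13 cells = 6275  → 27.6489
row 14: Σ corner-gray over 13 cells = 6198  → 27.3096
Σ rows: total corner-gray = 105247  → 463.7391 mm³


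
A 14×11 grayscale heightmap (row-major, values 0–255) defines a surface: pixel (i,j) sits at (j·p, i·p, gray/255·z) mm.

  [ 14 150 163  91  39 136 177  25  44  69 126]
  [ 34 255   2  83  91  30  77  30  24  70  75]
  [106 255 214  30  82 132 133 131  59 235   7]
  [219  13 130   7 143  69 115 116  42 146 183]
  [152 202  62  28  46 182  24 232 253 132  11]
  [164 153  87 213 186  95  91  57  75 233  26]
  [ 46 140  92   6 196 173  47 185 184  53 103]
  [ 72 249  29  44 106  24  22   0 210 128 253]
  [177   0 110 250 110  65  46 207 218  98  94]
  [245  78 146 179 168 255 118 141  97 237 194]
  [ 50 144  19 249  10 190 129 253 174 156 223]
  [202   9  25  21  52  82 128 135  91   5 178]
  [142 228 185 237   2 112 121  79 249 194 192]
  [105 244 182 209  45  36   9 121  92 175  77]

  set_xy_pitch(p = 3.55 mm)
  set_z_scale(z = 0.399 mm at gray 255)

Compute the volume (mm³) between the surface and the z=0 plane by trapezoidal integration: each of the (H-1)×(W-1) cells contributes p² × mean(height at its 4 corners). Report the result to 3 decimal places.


height_mm = gray/255 × 0.399; cell vol = 3.55² × mean(4 corners)
unit = 3.55² × 0.399 / (4×255) = 0.0049298 mm³ per gray-sum
row 0: Σ corner-gray over 10 cells = 3361  → 16.5691
row 1: Σ corner-gray over 10 cells = 4088  → 20.1530
row 2: Σ corner-gray over 10 cells = 4619  → 22.7708
row 3: Σ corner-gray over 10 cells = 4449  → 21.9327
row 4: Σ corner-gray over 10 cells = 5055  → 24.9201
row 5: Σ corner-gray over 10 cells = 4871  → 24.0131
row 6: Σ corner-gray over 10 cells = 4250  → 20.9517
row 7: Σ corner-gray over 10 cells = 4428  → 21.8292
row 8: Σ corner-gray over 10 cells = 5756  → 28.3759
row 9: Σ corner-gray over 10 cells = 6198  → 30.5549
row 10: Σ corner-gray over 10 cells = 4397  → 21.6763
row 11: Σ corner-gray over 10 cells = 4624  → 22.7954
row 12: Σ corner-gray over 10 cells = 5556  → 27.3900
Σ rows: total corner-gray = 61652  → 303.9321 mm³

303.932


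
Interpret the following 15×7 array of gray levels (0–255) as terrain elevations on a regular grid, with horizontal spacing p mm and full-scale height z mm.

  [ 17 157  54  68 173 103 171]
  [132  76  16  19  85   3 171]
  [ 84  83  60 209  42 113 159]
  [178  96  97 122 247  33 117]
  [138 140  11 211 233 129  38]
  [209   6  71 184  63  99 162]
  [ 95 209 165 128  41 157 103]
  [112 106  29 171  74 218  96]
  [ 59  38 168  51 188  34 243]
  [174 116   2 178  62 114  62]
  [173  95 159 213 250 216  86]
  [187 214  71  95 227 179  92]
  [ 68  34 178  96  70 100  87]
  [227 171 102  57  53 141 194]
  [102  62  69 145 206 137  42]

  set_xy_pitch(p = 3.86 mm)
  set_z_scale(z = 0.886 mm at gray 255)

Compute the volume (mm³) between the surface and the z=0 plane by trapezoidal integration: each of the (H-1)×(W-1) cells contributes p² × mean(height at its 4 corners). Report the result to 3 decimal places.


height_mm = gray/255 × 0.886; cell vol = 3.86² × mean(4 corners)
unit = 3.86² × 0.886 / (4×255) = 0.0129422 mm³ per gray-sum
row 0: Σ corner-gray over 6 cells = 1999  → 25.8715
row 1: Σ corner-gray over 6 cells = 1958  → 25.3408
row 2: Σ corner-gray over 6 cells = 2742  → 35.4875
row 3: Σ corner-gray over 6 cells = 3109  → 40.2373
row 4: Σ corner-gray over 6 cells = 2841  → 36.7688
row 5: Σ corner-gray over 6 cells = 2815  → 36.4323
row 6: Σ corner-gray over 6 cells = 3002  → 38.8525
row 7: Σ corner-gray over 6 cells = 2664  → 34.4780
row 8: Σ corner-gray over 6 cells = 2440  → 31.5790
row 9: Σ corner-gray over 6 cells = 3305  → 42.7740
row 10: Σ corner-gray over 6 cells = 3976  → 51.4582
row 11: Σ corner-gray over 6 cells = 2962  → 38.3348
row 12: Σ corner-gray over 6 cells = 2580  → 33.3909
row 13: Σ corner-gray over 6 cells = 2851  → 36.8982
Σ rows: total corner-gray = 39244  → 507.9038 mm³

507.904


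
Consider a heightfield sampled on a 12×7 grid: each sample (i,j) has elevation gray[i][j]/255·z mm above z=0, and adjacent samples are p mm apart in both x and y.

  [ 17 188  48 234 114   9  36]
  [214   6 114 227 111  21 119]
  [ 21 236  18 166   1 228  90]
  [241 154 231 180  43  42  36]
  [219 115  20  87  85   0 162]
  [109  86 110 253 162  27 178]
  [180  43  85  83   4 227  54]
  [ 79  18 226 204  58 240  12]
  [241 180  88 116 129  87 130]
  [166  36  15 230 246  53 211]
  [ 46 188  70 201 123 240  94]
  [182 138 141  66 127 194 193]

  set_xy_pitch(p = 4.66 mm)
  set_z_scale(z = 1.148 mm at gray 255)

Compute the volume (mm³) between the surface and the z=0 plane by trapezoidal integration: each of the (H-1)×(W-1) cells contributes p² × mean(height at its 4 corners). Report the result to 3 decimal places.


777.263

height_mm = gray/255 × 1.148; cell vol = 4.66² × mean(4 corners)
unit = 4.66² × 1.148 / (4×255) = 0.0244407 mm³ per gray-sum
row 0: Σ corner-gray over 6 cells = 2530  → 61.8350
row 1: Σ corner-gray over 6 cells = 2700  → 65.9899
row 2: Σ corner-gray over 6 cells = 2986  → 72.9799
row 3: Σ corner-gray over 6 cells = 2572  → 62.8615
row 4: Σ corner-gray over 6 cells = 2558  → 62.5193
row 5: Σ corner-gray over 6 cells = 2681  → 65.5255
row 6: Σ corner-gray over 6 cells = 2701  → 66.0143
row 7: Σ corner-gray over 6 cells = 3154  → 77.0860
row 8: Σ corner-gray over 6 cells = 3108  → 75.9617
row 9: Σ corner-gray over 6 cells = 3321  → 81.1675
row 10: Σ corner-gray over 6 cells = 3491  → 85.3225
Σ rows: total corner-gray = 31802  → 777.2630 mm³


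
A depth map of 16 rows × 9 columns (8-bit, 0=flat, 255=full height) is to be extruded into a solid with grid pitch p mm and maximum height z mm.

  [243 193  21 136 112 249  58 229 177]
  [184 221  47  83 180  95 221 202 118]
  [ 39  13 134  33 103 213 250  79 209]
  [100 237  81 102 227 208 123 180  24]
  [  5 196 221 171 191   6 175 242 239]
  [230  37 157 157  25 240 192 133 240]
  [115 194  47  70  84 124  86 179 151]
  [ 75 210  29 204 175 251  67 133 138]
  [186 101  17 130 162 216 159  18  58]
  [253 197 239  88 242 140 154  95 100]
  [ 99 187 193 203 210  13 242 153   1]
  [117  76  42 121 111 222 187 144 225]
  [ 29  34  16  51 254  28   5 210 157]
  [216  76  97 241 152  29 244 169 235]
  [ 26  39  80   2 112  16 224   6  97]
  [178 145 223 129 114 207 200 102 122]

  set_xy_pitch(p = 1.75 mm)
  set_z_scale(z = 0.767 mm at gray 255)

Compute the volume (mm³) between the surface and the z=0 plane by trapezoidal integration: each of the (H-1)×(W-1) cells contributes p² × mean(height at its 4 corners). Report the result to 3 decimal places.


149.660

height_mm = gray/255 × 0.767; cell vol = 1.75² × mean(4 corners)
unit = 1.75² × 0.767 / (4×255) = 0.00230288 mm³ per gray-sum
row 0: Σ corner-gray over 8 cells = 4816  → 11.0907
row 1: Σ corner-gray over 8 cells = 4298  → 9.8978
row 2: Σ corner-gray over 8 cells = 4338  → 9.9899
row 3: Σ corner-gray over 8 cells = 5088  → 11.7171
row 4: Σ corner-gray over 8 cells = 5000  → 11.5144
row 5: Σ corner-gray over 8 cells = 4186  → 9.6399
row 6: Σ corner-gray over 8 cells = 4185  → 9.6376
row 7: Σ corner-gray over 8 cells = 4201  → 9.6744
row 8: Σ corner-gray over 8 cells = 4513  → 10.3929
row 9: Σ corner-gray over 8 cells = 5165  → 11.8944
row 10: Σ corner-gray over 8 cells = 4650  → 10.7084
row 11: Σ corner-gray over 8 cells = 3530  → 8.1292
row 12: Σ corner-gray over 8 cells = 3849  → 8.8638
row 13: Σ corner-gray over 8 cells = 3548  → 8.1706
row 14: Σ corner-gray over 8 cells = 3621  → 8.3387
Σ rows: total corner-gray = 64988  → 149.6596 mm³


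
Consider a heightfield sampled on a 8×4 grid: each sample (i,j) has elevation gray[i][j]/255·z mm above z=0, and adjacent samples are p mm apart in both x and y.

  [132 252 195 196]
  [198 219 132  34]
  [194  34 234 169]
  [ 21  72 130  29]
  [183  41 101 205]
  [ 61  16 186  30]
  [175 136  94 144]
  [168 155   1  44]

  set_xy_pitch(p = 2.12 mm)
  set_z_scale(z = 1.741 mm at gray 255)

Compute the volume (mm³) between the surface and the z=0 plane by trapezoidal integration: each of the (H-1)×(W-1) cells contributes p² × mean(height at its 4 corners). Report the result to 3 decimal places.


78.340

height_mm = gray/255 × 1.741; cell vol = 2.12² × mean(4 corners)
unit = 2.12² × 1.741 / (4×255) = 0.00767132 mm³ per gray-sum
row 0: Σ corner-gray over 3 cells = 2156  → 16.5394
row 1: Σ corner-gray over 3 cells = 1833  → 14.0615
row 2: Σ corner-gray over 3 cells = 1353  → 10.3793
row 3: Σ corner-gray over 3 cells = 1126  → 8.6379
row 4: Σ corner-gray over 3 cells = 1167  → 8.9524
row 5: Σ corner-gray over 3 cells = 1274  → 9.7733
row 6: Σ corner-gray over 3 cells = 1303  → 9.9957
Σ rows: total corner-gray = 10212  → 78.3396 mm³


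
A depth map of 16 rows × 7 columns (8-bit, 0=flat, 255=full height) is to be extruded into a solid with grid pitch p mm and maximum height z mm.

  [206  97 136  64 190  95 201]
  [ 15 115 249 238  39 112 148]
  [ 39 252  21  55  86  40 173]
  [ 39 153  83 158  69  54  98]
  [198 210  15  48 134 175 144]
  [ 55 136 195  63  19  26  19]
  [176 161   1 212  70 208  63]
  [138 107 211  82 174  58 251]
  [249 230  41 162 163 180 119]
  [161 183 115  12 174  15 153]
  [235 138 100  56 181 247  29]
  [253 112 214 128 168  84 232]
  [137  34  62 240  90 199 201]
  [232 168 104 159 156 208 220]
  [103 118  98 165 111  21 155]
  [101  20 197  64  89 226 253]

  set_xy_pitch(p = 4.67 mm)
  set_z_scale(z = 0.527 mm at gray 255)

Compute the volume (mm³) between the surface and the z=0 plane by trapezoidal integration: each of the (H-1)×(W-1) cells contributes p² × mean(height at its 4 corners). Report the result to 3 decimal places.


height_mm = gray/255 × 0.527; cell vol = 4.67² × mean(4 corners)
unit = 4.67² × 0.527 / (4×255) = 0.0112679 mm³ per gray-sum
row 0: Σ corner-gray over 6 cells = 3240  → 36.5081
row 1: Σ corner-gray over 6 cells = 2789  → 31.4263
row 2: Σ corner-gray over 6 cells = 2291  → 25.8148
row 3: Σ corner-gray over 6 cells = 2677  → 30.1643
row 4: Σ corner-gray over 6 cells = 2458  → 27.6966
row 5: Σ corner-gray over 6 cells = 2495  → 28.1135
row 6: Σ corner-gray over 6 cells = 3196  → 36.0123
row 7: Σ corner-gray over 6 cells = 3573  → 40.2603
row 8: Σ corner-gray over 6 cells = 3232  → 36.4180
row 9: Σ corner-gray over 6 cells = 3020  → 34.0292
row 10: Σ corner-gray over 6 cells = 3605  → 40.6209
row 11: Σ corner-gray over 6 cells = 3485  → 39.2687
row 12: Σ corner-gray over 6 cells = 3630  → 40.9026
row 13: Σ corner-gray over 6 cells = 3326  → 37.4771
row 14: Σ corner-gray over 6 cells = 2830  → 31.8882
Σ rows: total corner-gray = 45847  → 516.6009 mm³

516.601


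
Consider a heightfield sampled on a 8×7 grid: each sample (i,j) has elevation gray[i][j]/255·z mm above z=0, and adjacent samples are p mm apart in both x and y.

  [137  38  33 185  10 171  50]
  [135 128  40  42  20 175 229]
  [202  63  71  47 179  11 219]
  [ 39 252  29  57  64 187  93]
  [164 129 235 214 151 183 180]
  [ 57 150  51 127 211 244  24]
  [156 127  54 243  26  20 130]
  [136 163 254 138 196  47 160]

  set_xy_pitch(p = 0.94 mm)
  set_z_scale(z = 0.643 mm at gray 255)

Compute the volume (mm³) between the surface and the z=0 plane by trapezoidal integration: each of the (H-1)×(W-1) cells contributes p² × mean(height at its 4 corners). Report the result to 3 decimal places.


height_mm = gray/255 × 0.643; cell vol = 0.94² × mean(4 corners)
unit = 0.94² × 0.643 / (4×255) = 0.000557015 mm³ per gray-sum
row 0: Σ corner-gray over 6 cells = 2235  → 1.2449
row 1: Σ corner-gray over 6 cells = 2337  → 1.3017
row 2: Σ corner-gray over 6 cells = 2473  → 1.3775
row 3: Σ corner-gray over 6 cells = 3478  → 1.9373
row 4: Σ corner-gray over 6 cells = 3815  → 2.1250
row 5: Σ corner-gray over 6 cells = 2873  → 1.6003
row 6: Σ corner-gray over 6 cells = 3118  → 1.7368
Σ rows: total corner-gray = 20329  → 11.3235 mm³

11.324


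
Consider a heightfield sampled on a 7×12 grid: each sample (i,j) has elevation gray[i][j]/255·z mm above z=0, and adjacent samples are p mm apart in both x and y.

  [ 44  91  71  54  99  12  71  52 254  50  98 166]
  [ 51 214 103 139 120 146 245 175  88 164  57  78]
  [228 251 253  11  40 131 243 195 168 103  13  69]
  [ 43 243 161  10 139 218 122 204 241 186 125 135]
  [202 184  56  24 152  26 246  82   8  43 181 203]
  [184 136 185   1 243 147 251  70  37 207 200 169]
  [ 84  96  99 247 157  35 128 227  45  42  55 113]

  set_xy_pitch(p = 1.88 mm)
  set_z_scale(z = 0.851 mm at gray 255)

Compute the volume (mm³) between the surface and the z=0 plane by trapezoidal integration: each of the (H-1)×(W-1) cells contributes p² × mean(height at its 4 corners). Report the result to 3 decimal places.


103.341

height_mm = gray/255 × 0.851; cell vol = 1.88² × mean(4 corners)
unit = 1.88² × 0.851 / (4×255) = 0.0029488 mm³ per gray-sum
row 0: Σ corner-gray over 11 cells = 4945  → 14.5818
row 1: Σ corner-gray over 11 cells = 6144  → 18.1174
row 2: Σ corner-gray over 11 cells = 6589  → 19.4296
row 3: Σ corner-gray over 11 cells = 5885  → 17.3537
row 4: Σ corner-gray over 11 cells = 5716  → 16.8553
row 5: Σ corner-gray over 11 cells = 5766  → 17.0028
Σ rows: total corner-gray = 35045  → 103.3406 mm³


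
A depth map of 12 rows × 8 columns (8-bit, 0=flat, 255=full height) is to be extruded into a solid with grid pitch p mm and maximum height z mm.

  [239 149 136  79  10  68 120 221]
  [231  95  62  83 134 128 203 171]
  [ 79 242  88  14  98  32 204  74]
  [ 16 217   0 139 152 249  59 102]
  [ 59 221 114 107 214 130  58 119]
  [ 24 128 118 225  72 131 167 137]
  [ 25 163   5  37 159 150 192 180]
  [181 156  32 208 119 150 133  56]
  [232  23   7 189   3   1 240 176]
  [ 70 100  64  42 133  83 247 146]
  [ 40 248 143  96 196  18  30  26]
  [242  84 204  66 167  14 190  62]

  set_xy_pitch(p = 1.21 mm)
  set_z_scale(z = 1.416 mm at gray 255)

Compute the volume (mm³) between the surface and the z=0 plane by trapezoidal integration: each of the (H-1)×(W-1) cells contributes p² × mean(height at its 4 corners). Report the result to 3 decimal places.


height_mm = gray/255 × 1.416; cell vol = 1.21² × mean(4 corners)
unit = 1.21² × 1.416 / (4×255) = 0.00203252 mm³ per gray-sum
row 0: Σ corner-gray over 7 cells = 3396  → 6.9024
row 1: Σ corner-gray over 7 cells = 3321  → 6.7500
row 2: Σ corner-gray over 7 cells = 3259  → 6.6240
row 3: Σ corner-gray over 7 cells = 3616  → 7.3496
row 4: Σ corner-gray over 7 cells = 3709  → 7.5386
row 5: Σ corner-gray over 7 cells = 3460  → 7.0325
row 6: Σ corner-gray over 7 cells = 3450  → 7.0122
row 7: Σ corner-gray over 7 cells = 3167  → 6.4370
row 8: Σ corner-gray over 7 cells = 2888  → 5.8699
row 9: Σ corner-gray over 7 cells = 3082  → 6.2642
row 10: Σ corner-gray over 7 cells = 3282  → 6.6707
Σ rows: total corner-gray = 36630  → 74.4510 mm³

74.451


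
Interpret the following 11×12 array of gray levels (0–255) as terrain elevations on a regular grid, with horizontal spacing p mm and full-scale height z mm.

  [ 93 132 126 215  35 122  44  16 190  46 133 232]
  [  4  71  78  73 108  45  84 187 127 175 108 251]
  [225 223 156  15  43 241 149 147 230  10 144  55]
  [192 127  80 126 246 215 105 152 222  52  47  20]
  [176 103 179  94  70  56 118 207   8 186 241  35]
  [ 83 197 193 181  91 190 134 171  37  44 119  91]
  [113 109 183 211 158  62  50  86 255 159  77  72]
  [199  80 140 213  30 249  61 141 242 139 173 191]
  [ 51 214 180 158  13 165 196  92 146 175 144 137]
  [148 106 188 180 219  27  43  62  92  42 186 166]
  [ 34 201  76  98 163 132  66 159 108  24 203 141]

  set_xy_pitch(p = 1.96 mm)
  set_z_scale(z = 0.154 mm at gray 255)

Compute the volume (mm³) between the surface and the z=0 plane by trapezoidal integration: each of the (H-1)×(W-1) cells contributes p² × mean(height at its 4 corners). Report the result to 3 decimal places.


33.002

height_mm = gray/255 × 0.154; cell vol = 1.96² × mean(4 corners)
unit = 1.96² × 0.154 / (4×255) = 0.000580006 mm³ per gray-sum
row 0: Σ corner-gray over 11 cells = 4810  → 2.7898
row 1: Σ corner-gray over 11 cells = 5363  → 3.1106
row 2: Σ corner-gray over 11 cells = 5952  → 3.4522
row 3: Σ corner-gray over 11 cells = 5691  → 3.3008
row 4: Σ corner-gray over 11 cells = 5623  → 3.2614
row 5: Σ corner-gray over 11 cells = 5773  → 3.3484
row 6: Σ corner-gray over 11 cells = 6211  → 3.6024
row 7: Σ corner-gray over 11 cells = 6480  → 3.7584
row 8: Σ corner-gray over 11 cells = 5758  → 3.3397
row 9: Σ corner-gray over 11 cells = 5239  → 3.0387
Σ rows: total corner-gray = 56900  → 33.0024 mm³


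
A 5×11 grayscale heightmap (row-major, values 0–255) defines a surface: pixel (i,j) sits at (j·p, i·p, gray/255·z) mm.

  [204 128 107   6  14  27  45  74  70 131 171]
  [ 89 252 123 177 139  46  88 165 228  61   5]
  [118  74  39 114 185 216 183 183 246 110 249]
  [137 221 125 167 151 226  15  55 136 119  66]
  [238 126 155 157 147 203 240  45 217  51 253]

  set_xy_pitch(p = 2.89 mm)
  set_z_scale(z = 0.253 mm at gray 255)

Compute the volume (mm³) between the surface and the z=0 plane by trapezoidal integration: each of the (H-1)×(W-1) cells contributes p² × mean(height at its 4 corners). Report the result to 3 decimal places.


44.449

height_mm = gray/255 × 0.253; cell vol = 2.89² × mean(4 corners)
unit = 2.89² × 0.253 / (4×255) = 0.00207165 mm³ per gray-sum
row 0: Σ corner-gray over 10 cells = 4231  → 8.7651
row 1: Σ corner-gray over 10 cells = 5719  → 11.8478
row 2: Σ corner-gray over 10 cells = 5700  → 11.8084
row 3: Σ corner-gray over 10 cells = 5806  → 12.0280
Σ rows: total corner-gray = 21456  → 44.4493 mm³


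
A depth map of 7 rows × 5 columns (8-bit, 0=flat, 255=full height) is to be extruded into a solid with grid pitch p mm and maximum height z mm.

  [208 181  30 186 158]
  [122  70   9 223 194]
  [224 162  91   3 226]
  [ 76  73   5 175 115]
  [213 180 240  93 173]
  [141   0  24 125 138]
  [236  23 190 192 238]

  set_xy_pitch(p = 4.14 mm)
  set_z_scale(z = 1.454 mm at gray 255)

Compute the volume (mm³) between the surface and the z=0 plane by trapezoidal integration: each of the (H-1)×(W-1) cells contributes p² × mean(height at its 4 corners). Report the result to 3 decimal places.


height_mm = gray/255 × 1.454; cell vol = 4.14² × mean(4 corners)
unit = 4.14² × 1.454 / (4×255) = 0.0244323 mm³ per gray-sum
row 0: Σ corner-gray over 4 cells = 2080  → 50.8193
row 1: Σ corner-gray over 4 cells = 1882  → 45.9816
row 2: Σ corner-gray over 4 cells = 1659  → 40.5332
row 3: Σ corner-gray over 4 cells = 2109  → 51.5278
row 4: Σ corner-gray over 4 cells = 1989  → 48.5959
row 5: Σ corner-gray over 4 cells = 1861  → 45.4686
Σ rows: total corner-gray = 11580  → 282.9264 mm³

282.926


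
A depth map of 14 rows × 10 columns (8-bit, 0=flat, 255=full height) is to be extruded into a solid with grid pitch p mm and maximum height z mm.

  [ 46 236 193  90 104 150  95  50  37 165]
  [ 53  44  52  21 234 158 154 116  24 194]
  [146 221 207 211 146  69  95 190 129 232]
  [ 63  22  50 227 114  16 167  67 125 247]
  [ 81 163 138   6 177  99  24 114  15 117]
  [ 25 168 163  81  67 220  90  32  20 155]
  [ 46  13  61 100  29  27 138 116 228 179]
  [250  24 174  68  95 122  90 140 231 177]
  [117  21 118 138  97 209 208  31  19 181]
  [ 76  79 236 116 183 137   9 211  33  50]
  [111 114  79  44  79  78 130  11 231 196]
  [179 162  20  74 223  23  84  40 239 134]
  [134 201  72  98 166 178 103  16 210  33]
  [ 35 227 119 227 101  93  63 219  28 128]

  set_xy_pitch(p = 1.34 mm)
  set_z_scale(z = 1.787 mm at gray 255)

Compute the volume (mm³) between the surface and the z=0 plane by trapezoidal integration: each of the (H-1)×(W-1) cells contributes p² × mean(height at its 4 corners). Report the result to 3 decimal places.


167.477

height_mm = gray/255 × 1.787; cell vol = 1.34² × mean(4 corners)
unit = 1.34² × 1.787 / (4×255) = 0.00314582 mm³ per gray-sum
row 0: Σ corner-gray over 9 cells = 3974  → 12.5015
row 1: Σ corner-gray over 9 cells = 4767  → 14.9961
row 2: Σ corner-gray over 9 cells = 4800  → 15.0999
row 3: Σ corner-gray over 9 cells = 3556  → 11.1865
row 4: Σ corner-gray over 9 cells = 3532  → 11.1110
row 5: Σ corner-gray over 9 cells = 3511  → 11.0450
row 6: Σ corner-gray over 9 cells = 3964  → 12.4700
row 7: Σ corner-gray over 9 cells = 4295  → 13.5113
row 8: Σ corner-gray over 9 cells = 4114  → 12.9419
row 9: Σ corner-gray over 9 cells = 3973  → 12.4983
row 10: Σ corner-gray over 9 cells = 3882  → 12.2121
row 11: Σ corner-gray over 9 cells = 4298  → 13.5207
row 12: Σ corner-gray over 9 cells = 4572  → 14.3827
Σ rows: total corner-gray = 53238  → 167.4772 mm³


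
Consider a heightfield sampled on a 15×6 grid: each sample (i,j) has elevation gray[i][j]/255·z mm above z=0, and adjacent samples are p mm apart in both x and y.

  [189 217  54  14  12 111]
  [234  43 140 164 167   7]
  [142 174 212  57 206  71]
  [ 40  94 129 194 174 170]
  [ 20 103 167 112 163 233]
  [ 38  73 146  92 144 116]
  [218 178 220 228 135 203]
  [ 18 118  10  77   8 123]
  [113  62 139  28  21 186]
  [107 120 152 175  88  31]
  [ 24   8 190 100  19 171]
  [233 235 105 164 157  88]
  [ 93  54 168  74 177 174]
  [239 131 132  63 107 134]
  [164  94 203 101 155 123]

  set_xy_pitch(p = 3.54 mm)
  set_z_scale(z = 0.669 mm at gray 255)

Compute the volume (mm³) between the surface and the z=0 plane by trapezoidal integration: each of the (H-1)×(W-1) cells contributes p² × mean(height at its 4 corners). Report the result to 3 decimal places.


282.142

height_mm = gray/255 × 0.669; cell vol = 3.54² × mean(4 corners)
unit = 3.54² × 0.669 / (4×255) = 0.00821926 mm³ per gray-sum
row 0: Σ corner-gray over 5 cells = 2163  → 17.7782
row 1: Σ corner-gray over 5 cells = 2780  → 22.8495
row 2: Σ corner-gray over 5 cells = 2903  → 23.8605
row 3: Σ corner-gray over 5 cells = 2735  → 22.4797
row 4: Σ corner-gray over 5 cells = 2407  → 19.7837
row 5: Σ corner-gray over 5 cells = 3007  → 24.7153
row 6: Σ corner-gray over 5 cells = 2510  → 20.6303
row 7: Σ corner-gray over 5 cells = 1366  → 11.2275
row 8: Σ corner-gray over 5 cells = 2007  → 16.4960
row 9: Σ corner-gray over 5 cells = 2037  → 16.7426
row 10: Σ corner-gray over 5 cells = 2472  → 20.3180
row 11: Σ corner-gray over 5 cells = 2856  → 23.4742
row 12: Σ corner-gray over 5 cells = 2452  → 20.1536
row 13: Σ corner-gray over 5 cells = 2632  → 21.6331
Σ rows: total corner-gray = 34327  → 282.1424 mm³


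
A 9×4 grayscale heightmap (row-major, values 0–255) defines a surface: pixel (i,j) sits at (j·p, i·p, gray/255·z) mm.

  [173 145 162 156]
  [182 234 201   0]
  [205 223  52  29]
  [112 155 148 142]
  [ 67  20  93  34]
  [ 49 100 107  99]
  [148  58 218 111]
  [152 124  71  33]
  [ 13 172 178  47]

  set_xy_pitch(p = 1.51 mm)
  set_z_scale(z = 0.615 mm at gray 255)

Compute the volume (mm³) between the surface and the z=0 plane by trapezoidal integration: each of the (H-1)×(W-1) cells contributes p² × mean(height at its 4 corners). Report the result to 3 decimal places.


height_mm = gray/255 × 0.615; cell vol = 1.51² × mean(4 corners)
unit = 1.51² × 0.615 / (4×255) = 0.00137477 mm³ per gray-sum
row 0: Σ corner-gray over 3 cells = 1995  → 2.7427
row 1: Σ corner-gray over 3 cells = 1836  → 2.5241
row 2: Σ corner-gray over 3 cells = 1644  → 2.2601
row 3: Σ corner-gray over 3 cells = 1187  → 1.6318
row 4: Σ corner-gray over 3 cells = 889  → 1.2222
row 5: Σ corner-gray over 3 cells = 1373  → 1.8876
row 6: Σ corner-gray over 3 cells = 1386  → 1.9054
row 7: Σ corner-gray over 3 cells = 1335  → 1.8353
Σ rows: total corner-gray = 11645  → 16.0092 mm³

16.009


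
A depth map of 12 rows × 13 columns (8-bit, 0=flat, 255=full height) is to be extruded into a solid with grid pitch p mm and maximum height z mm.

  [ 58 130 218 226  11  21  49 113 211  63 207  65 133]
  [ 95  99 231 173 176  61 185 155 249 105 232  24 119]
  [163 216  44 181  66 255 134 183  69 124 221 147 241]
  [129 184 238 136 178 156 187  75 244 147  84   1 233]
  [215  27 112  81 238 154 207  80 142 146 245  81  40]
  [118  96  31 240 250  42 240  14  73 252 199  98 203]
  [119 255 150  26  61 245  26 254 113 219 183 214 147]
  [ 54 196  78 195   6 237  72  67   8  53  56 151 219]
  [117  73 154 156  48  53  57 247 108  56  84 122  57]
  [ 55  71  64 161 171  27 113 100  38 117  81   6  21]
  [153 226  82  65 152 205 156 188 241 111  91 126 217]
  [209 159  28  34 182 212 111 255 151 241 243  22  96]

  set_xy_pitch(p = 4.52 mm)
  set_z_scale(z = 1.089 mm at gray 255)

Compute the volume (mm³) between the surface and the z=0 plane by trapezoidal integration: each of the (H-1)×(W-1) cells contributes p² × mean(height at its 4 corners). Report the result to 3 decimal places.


1533.896

height_mm = gray/255 × 1.089; cell vol = 4.52² × mean(4 corners)
unit = 4.52² × 1.089 / (4×255) = 0.0218125 mm³ per gray-sum
row 0: Σ corner-gray over 12 cells = 6413  → 139.8833
row 1: Σ corner-gray over 12 cells = 7278  → 158.7511
row 2: Σ corner-gray over 12 cells = 7306  → 159.3618
row 3: Σ corner-gray over 12 cells = 6903  → 150.5714
row 4: Σ corner-gray over 12 cells = 6672  → 145.5327
row 5: Σ corner-gray over 12 cells = 7149  → 155.9373
row 6: Σ corner-gray over 12 cells = 6269  → 136.7423
row 7: Σ corner-gray over 12 cells = 5001  → 109.0841
row 8: Σ corner-gray over 12 cells = 4464  → 97.3708
row 9: Σ corner-gray over 12 cells = 5630  → 122.8041
row 10: Σ corner-gray over 12 cells = 7237  → 157.8567
Σ rows: total corner-gray = 70322  → 1533.8956 mm³
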